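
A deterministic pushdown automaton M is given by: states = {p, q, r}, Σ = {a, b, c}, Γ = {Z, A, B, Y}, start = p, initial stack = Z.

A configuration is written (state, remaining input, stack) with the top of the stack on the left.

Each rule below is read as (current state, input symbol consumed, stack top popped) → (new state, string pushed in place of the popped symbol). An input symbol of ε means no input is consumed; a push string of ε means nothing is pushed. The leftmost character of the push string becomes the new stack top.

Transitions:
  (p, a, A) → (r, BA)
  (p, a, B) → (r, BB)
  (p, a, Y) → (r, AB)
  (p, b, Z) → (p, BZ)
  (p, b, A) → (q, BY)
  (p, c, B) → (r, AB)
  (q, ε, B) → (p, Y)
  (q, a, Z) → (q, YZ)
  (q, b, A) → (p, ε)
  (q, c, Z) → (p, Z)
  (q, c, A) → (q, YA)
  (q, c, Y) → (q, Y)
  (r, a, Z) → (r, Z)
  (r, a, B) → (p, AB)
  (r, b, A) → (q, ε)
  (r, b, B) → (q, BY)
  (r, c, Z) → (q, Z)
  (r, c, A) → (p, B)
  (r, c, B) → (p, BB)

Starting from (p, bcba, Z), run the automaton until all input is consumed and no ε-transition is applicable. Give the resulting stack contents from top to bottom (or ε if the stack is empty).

ABZ

(p, bcba, Z)
  read b, top Z: go to p, push BZ → (p, cba, BZ)
  read c, top B: go to r, push AB → (r, ba, ABZ)
  read b, top A: go to q, push ε → (q, a, BZ)
  ε-move, top B: go to p, push Y → (p, a, YZ)
  read a, top Y: go to r, push AB → (r, ε, ABZ)
All input consumed in state r with stack ABZ.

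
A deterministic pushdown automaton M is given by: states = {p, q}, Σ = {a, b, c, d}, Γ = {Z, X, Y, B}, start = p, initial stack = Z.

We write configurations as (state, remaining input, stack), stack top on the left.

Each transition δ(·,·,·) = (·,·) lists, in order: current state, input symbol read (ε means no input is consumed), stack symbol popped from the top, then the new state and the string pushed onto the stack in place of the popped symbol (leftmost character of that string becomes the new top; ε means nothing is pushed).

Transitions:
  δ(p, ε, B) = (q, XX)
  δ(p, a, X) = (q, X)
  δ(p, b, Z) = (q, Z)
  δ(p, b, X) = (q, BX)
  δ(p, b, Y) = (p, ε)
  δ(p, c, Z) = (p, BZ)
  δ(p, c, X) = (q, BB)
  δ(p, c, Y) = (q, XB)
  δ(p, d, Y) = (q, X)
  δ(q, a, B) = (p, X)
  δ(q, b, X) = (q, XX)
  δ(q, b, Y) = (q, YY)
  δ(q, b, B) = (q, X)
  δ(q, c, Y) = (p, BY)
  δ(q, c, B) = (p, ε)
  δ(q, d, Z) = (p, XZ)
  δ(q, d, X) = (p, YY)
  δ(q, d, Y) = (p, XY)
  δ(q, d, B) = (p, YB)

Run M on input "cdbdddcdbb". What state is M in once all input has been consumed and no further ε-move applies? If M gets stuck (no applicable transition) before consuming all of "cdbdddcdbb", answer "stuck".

(p, cdbdddcdbb, Z) ⊢ (p, dbdddcdbb, BZ) ⊢ (q, dbdddcdbb, XXZ) ⊢ (p, bdddcdbb, YYXZ) ⊢ (p, dddcdbb, YXZ) ⊢ (q, ddcdbb, XXZ) ⊢ (p, dcdbb, YYXZ) ⊢ (q, cdbb, XYXZ)
No transition for (q, c, top X); M blocks with input cdbb remaining.

stuck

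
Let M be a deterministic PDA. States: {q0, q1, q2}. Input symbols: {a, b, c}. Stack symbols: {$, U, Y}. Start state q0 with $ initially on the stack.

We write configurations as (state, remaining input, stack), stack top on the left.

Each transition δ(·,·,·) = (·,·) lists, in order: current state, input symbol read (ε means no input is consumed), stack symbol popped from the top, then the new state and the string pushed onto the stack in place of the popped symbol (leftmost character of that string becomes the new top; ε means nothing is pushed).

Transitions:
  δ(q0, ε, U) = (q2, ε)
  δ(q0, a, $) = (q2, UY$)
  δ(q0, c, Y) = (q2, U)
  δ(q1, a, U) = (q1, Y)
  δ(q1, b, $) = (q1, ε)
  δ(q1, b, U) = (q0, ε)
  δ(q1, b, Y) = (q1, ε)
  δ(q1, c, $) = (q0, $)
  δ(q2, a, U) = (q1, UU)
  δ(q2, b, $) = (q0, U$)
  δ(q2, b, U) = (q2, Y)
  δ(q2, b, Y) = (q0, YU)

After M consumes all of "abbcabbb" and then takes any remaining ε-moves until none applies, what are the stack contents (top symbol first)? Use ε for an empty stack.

YUY$

(q0, abbcabbb, $) ⊢ (q2, bbcabbb, UY$) ⊢ (q2, bcabbb, YY$) ⊢ (q0, cabbb, YUY$) ⊢ (q2, abbb, UUY$) ⊢ (q1, bbb, UUUY$) ⊢ (q0, bb, UUY$) ⊢ (q2, bb, UY$) ⊢ (q2, b, YY$) ⊢ (q0, ε, YUY$)
All input consumed in state q0 with stack YUY$.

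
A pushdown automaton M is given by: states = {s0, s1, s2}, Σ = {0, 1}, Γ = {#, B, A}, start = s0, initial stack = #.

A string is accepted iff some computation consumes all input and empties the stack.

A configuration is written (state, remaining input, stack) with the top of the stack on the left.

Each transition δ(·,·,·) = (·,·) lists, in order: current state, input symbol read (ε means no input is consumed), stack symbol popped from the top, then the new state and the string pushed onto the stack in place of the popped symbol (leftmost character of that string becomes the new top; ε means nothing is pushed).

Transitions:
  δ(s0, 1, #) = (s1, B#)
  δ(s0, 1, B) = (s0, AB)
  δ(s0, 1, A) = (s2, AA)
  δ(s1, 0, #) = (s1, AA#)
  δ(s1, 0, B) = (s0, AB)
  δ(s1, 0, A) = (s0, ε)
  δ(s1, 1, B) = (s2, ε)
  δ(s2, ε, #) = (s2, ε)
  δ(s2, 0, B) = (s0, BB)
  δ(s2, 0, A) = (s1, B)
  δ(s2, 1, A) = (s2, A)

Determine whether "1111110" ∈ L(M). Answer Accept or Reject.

No computation consumes all input and empties the stack.

Reject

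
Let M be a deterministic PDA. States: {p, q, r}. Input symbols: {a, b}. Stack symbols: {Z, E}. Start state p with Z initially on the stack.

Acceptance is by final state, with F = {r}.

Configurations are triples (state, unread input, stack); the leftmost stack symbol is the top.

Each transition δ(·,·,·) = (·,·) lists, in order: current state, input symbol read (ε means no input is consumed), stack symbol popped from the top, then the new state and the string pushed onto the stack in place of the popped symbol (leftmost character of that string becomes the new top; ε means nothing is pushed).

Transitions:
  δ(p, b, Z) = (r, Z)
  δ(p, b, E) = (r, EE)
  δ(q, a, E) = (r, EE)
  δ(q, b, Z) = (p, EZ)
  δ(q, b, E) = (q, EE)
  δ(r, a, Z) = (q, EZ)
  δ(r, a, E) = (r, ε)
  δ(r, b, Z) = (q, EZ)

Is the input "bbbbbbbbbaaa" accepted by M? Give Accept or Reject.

(p, bbbbbbbbbaaa, Z) ⊢ (r, bbbbbbbbaaa, Z) ⊢ (q, bbbbbbbaaa, EZ) ⊢ (q, bbbbbbaaa, EEZ) ⊢ (q, bbbbbaaa, EEEZ) ⊢ (q, bbbbaaa, EEEEZ) ⊢ (q, bbbaaa, EEEEEZ) ⊢ (q, bbaaa, EEEEEEZ) ⊢ (q, baaa, EEEEEEEZ) ⊢ (q, aaa, EEEEEEEEZ) ⊢ (r, aa, EEEEEEEEEZ) ⊢ (r, a, EEEEEEEEZ) ⊢ (r, ε, EEEEEEEZ)
All input consumed; state r ∈ F.

Accept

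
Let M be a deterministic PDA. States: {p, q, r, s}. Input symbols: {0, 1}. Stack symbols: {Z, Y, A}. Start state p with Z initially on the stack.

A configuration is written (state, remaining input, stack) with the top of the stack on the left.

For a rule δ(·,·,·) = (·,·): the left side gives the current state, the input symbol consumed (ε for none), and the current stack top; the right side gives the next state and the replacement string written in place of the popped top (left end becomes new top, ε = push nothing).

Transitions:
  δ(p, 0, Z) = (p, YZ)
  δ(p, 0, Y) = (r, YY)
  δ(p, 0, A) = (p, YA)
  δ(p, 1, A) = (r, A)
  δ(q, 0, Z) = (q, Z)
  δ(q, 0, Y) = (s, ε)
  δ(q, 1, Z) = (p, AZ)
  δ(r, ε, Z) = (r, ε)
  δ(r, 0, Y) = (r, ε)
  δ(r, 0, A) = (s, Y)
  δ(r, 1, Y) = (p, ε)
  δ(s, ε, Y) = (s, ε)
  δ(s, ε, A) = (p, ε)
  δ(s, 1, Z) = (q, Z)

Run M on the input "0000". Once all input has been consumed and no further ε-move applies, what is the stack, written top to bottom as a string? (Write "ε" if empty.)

(p, 0000, Z)
  read 0, top Z: go to p, push YZ → (p, 000, YZ)
  read 0, top Y: go to r, push YY → (r, 00, YYZ)
  read 0, top Y: go to r, push ε → (r, 0, YZ)
  read 0, top Y: go to r, push ε → (r, ε, Z)
  ε-move, top Z: go to r, push ε → (r, ε, ε)
All input consumed in state r with stack ε.

ε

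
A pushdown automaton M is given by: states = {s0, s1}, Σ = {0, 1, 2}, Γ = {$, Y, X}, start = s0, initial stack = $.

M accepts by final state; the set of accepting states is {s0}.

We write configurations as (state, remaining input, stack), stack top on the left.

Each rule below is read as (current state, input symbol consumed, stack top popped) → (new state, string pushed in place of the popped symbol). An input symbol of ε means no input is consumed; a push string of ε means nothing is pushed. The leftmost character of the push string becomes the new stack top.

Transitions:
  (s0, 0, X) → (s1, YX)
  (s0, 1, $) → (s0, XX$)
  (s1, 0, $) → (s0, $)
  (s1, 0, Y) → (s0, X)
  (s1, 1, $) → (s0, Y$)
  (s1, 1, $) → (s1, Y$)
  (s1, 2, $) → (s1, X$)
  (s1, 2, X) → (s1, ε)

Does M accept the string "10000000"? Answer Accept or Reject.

Reject

No computation consumes all input and reaches a final state.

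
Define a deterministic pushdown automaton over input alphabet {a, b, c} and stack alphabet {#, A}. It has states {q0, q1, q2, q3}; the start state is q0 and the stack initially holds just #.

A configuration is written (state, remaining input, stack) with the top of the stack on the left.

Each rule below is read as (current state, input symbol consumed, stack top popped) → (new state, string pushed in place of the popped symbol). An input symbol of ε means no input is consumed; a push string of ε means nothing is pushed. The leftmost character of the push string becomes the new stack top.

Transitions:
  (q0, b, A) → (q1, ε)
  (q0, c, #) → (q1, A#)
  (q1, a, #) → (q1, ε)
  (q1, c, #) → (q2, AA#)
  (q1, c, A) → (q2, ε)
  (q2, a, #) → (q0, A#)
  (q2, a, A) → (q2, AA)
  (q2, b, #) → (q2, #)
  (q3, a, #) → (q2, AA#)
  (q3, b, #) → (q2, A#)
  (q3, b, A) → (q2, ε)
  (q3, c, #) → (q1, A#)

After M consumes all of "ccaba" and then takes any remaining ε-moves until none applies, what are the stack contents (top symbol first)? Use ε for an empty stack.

ε

(q0, ccaba, #)
  read c, top #: go to q1, push A# → (q1, caba, A#)
  read c, top A: go to q2, push ε → (q2, aba, #)
  read a, top #: go to q0, push A# → (q0, ba, A#)
  read b, top A: go to q1, push ε → (q1, a, #)
  read a, top #: go to q1, push ε → (q1, ε, ε)
All input consumed in state q1 with stack ε.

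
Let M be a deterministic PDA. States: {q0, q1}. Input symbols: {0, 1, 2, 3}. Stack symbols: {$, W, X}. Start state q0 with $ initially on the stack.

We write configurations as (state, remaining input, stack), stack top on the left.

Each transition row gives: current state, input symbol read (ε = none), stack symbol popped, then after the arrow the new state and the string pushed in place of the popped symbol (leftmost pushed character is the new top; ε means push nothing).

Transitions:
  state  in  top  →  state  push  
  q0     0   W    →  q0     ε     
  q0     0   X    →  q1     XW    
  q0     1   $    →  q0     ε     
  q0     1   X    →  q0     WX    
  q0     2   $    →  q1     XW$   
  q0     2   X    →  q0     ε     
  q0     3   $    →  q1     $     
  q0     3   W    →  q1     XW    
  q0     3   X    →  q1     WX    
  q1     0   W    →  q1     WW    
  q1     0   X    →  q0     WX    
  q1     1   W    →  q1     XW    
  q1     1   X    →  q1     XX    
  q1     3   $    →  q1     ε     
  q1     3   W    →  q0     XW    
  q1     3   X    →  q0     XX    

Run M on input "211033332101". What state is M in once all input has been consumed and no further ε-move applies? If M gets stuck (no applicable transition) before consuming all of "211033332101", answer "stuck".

stuck

(q0, 211033332101, $) ⊢ (q1, 11033332101, XW$) ⊢ (q1, 1033332101, XXW$) ⊢ (q1, 033332101, XXXW$) ⊢ (q0, 33332101, WXXXW$) ⊢ (q1, 3332101, XWXXXW$) ⊢ (q0, 332101, XXWXXXW$) ⊢ (q1, 32101, WXXWXXXW$) ⊢ (q0, 2101, XWXXWXXXW$) ⊢ (q0, 101, WXXWXXXW$)
No transition for (q0, 1, top W); M blocks with input 101 remaining.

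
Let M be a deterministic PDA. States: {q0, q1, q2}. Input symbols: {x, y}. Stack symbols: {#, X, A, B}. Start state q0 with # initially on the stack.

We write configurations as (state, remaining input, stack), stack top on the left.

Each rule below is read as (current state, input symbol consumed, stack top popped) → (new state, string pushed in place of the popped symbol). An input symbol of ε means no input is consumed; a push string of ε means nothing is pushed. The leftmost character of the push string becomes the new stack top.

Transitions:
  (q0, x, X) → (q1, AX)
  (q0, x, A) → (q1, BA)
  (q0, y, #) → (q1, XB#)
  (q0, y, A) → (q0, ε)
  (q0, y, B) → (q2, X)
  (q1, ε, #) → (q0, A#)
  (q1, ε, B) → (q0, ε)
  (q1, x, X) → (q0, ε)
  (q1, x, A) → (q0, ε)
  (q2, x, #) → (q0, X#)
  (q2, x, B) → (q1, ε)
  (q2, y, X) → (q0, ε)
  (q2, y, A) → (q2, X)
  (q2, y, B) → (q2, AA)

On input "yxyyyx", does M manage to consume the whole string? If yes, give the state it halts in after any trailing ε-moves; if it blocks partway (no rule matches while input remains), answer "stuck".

q0

(q0, yxyyyx, #)
  read y, top #: go to q1, push XB# → (q1, xyyyx, XB#)
  read x, top X: go to q0, push ε → (q0, yyyx, B#)
  read y, top B: go to q2, push X → (q2, yyx, X#)
  read y, top X: go to q0, push ε → (q0, yx, #)
  read y, top #: go to q1, push XB# → (q1, x, XB#)
  read x, top X: go to q0, push ε → (q0, ε, B#)
All input consumed; M is in state q0.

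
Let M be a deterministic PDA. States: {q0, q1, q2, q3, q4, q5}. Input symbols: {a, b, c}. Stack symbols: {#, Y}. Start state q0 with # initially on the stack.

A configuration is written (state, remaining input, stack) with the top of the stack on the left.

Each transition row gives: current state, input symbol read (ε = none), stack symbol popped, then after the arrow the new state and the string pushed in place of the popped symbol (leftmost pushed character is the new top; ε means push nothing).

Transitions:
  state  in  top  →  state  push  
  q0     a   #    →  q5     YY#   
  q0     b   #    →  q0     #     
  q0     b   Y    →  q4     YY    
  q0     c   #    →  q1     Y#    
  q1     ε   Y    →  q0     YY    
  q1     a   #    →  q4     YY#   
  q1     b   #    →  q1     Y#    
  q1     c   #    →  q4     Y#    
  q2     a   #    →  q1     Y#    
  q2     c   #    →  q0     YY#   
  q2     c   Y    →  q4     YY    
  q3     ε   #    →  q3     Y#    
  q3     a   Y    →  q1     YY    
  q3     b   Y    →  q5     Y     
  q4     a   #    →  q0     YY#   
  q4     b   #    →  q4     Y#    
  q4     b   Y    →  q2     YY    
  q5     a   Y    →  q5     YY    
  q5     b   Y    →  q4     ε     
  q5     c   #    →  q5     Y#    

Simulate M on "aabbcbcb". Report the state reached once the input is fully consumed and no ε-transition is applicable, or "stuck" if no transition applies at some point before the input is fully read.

(q0, aabbcbcb, #)
  read a, top #: go to q5, push YY# → (q5, abbcbcb, YY#)
  read a, top Y: go to q5, push YY → (q5, bbcbcb, YYY#)
  read b, top Y: go to q4, push ε → (q4, bcbcb, YY#)
  read b, top Y: go to q2, push YY → (q2, cbcb, YYY#)
  read c, top Y: go to q4, push YY → (q4, bcb, YYYY#)
  read b, top Y: go to q2, push YY → (q2, cb, YYYYY#)
  read c, top Y: go to q4, push YY → (q4, b, YYYYYY#)
  read b, top Y: go to q2, push YY → (q2, ε, YYYYYYY#)
All input consumed; M is in state q2.

q2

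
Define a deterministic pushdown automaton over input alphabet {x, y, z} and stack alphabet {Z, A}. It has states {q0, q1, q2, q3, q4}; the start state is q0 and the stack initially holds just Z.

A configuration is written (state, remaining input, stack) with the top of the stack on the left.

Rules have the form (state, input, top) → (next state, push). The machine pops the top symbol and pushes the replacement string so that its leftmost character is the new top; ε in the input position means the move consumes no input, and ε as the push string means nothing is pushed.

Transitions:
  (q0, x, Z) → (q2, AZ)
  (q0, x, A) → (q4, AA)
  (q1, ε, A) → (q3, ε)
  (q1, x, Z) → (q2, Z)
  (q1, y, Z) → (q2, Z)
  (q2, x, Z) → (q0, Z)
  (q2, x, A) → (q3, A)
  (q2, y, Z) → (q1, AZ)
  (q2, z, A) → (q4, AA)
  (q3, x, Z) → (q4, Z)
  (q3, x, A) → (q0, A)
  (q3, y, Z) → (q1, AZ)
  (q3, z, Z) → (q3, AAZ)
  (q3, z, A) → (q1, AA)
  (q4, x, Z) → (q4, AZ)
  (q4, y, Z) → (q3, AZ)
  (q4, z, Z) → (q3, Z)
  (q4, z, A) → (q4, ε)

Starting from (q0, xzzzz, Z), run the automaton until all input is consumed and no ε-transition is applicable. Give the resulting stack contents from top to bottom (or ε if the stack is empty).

Z

(q0, xzzzz, Z)
  read x, top Z: go to q2, push AZ → (q2, zzzz, AZ)
  read z, top A: go to q4, push AA → (q4, zzz, AAZ)
  read z, top A: go to q4, push ε → (q4, zz, AZ)
  read z, top A: go to q4, push ε → (q4, z, Z)
  read z, top Z: go to q3, push Z → (q3, ε, Z)
All input consumed in state q3 with stack Z.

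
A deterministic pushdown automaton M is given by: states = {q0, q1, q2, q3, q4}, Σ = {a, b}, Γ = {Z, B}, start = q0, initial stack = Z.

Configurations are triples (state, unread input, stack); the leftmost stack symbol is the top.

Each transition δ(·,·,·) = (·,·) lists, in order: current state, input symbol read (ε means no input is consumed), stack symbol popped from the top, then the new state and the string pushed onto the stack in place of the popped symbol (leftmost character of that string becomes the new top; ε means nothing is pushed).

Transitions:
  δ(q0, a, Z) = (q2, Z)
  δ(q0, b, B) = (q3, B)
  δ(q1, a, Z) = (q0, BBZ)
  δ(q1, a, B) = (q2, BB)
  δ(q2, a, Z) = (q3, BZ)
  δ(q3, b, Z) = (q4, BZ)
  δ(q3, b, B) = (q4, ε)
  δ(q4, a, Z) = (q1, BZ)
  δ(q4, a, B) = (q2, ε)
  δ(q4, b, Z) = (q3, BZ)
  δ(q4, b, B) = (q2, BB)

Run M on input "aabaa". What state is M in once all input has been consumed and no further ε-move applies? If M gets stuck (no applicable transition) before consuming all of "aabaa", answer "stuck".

q2

(q0, aabaa, Z) ⊢ (q2, abaa, Z) ⊢ (q3, baa, BZ) ⊢ (q4, aa, Z) ⊢ (q1, a, BZ) ⊢ (q2, ε, BBZ)
All input consumed; M is in state q2.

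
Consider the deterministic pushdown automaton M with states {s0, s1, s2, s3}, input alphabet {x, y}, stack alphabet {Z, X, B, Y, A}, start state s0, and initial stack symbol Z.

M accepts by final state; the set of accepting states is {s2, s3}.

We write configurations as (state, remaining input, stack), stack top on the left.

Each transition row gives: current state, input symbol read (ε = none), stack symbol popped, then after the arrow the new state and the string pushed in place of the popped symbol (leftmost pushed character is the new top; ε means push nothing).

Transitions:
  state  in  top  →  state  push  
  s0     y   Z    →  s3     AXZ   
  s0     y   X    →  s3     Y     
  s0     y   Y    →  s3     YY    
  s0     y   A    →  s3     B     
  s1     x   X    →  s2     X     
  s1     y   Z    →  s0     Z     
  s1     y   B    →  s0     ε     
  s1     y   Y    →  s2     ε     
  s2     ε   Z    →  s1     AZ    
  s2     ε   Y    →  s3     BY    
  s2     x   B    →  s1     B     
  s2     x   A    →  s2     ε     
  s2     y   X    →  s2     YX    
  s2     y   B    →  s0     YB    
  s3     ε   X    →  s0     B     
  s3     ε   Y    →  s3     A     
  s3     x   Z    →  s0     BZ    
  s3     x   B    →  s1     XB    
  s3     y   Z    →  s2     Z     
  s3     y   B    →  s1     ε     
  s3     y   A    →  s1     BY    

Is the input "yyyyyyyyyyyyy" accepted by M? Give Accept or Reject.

(s0, yyyyyyyyyyyyy, Z)
  read y, top Z: go to s3, push AXZ → (s3, yyyyyyyyyyyy, AXZ)
  read y, top A: go to s1, push BY → (s1, yyyyyyyyyyy, BYXZ)
  read y, top B: go to s0, push ε → (s0, yyyyyyyyyy, YXZ)
  read y, top Y: go to s3, push YY → (s3, yyyyyyyyy, YYXZ)
  ε-move, top Y: go to s3, push A → (s3, yyyyyyyyy, AYXZ)
  read y, top A: go to s1, push BY → (s1, yyyyyyyy, BYYXZ)
  read y, top B: go to s0, push ε → (s0, yyyyyyy, YYXZ)
  read y, top Y: go to s3, push YY → (s3, yyyyyy, YYYXZ)
  ε-move, top Y: go to s3, push A → (s3, yyyyyy, AYYXZ)
  read y, top A: go to s1, push BY → (s1, yyyyy, BYYYXZ)
  read y, top B: go to s0, push ε → (s0, yyyy, YYYXZ)
  read y, top Y: go to s3, push YY → (s3, yyy, YYYYXZ)
  ε-move, top Y: go to s3, push A → (s3, yyy, AYYYXZ)
  read y, top A: go to s1, push BY → (s1, yy, BYYYYXZ)
  read y, top B: go to s0, push ε → (s0, y, YYYYXZ)
  read y, top Y: go to s3, push YY → (s3, ε, YYYYYXZ)
All input consumed; state s3 ∈ F.

Accept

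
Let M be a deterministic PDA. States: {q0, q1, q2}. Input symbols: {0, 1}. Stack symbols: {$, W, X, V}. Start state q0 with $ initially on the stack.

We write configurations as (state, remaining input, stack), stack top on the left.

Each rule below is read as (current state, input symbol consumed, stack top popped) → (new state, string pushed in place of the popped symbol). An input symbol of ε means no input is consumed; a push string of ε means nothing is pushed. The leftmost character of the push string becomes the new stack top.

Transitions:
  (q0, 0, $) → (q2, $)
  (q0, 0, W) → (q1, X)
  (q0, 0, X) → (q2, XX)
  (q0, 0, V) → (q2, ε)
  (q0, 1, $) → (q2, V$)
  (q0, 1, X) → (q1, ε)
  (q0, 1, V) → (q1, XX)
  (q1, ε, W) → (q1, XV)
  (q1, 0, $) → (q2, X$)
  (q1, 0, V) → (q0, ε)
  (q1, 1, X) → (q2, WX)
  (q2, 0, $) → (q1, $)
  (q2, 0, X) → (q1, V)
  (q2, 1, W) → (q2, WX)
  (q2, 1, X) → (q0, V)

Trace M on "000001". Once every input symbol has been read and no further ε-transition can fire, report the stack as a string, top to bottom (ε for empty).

(q0, 000001, $)
  read 0, top $: go to q2, push $ → (q2, 00001, $)
  read 0, top $: go to q1, push $ → (q1, 0001, $)
  read 0, top $: go to q2, push X$ → (q2, 001, X$)
  read 0, top X: go to q1, push V → (q1, 01, V$)
  read 0, top V: go to q0, push ε → (q0, 1, $)
  read 1, top $: go to q2, push V$ → (q2, ε, V$)
All input consumed in state q2 with stack V$.

V$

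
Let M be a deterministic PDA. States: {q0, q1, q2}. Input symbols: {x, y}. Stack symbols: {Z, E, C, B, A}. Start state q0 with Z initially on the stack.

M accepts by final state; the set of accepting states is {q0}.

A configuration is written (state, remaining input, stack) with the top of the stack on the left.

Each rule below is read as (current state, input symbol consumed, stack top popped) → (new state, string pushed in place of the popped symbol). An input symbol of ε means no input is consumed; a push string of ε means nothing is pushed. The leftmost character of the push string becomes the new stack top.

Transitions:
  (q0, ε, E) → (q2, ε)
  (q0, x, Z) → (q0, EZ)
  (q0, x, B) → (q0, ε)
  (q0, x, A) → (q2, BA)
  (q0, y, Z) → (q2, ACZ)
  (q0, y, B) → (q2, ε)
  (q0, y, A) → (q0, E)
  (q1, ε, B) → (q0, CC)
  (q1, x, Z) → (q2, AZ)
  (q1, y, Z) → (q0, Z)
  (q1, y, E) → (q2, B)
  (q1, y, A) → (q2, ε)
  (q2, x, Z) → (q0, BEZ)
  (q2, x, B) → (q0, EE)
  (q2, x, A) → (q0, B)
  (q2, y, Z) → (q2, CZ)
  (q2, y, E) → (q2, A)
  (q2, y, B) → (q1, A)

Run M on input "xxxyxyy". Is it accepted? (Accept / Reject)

(q0, xxxyxyy, Z) ⊢ (q0, xxyxyy, EZ) ⊢ (q2, xxyxyy, Z) ⊢ (q0, xyxyy, BEZ) ⊢ (q0, yxyy, EZ) ⊢ (q2, yxyy, Z) ⊢ (q2, xyy, CZ)
No transition applies at (q2, xyy, CZ); input not fully consumed.

Reject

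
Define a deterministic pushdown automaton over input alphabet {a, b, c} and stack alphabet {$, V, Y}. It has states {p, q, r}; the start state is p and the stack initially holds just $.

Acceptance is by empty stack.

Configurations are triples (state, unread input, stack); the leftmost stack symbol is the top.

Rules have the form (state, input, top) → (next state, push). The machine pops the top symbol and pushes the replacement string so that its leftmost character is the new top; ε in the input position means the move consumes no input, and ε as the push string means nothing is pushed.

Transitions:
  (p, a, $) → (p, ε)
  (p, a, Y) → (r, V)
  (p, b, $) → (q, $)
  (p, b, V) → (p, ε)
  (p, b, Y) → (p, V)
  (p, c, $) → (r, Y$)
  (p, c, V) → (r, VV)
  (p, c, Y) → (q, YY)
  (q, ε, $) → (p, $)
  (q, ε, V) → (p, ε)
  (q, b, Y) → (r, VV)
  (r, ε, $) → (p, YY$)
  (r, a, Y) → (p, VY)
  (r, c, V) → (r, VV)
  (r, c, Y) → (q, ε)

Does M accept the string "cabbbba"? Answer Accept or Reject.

(p, cabbbba, $)
  read c, top $: go to r, push Y$ → (r, abbbba, Y$)
  read a, top Y: go to p, push VY → (p, bbbba, VY$)
  read b, top V: go to p, push ε → (p, bbba, Y$)
  read b, top Y: go to p, push V → (p, bba, V$)
  read b, top V: go to p, push ε → (p, ba, $)
  read b, top $: go to q, push $ → (q, a, $)
  ε-move, top $: go to p, push $ → (p, a, $)
  read a, top $: go to p, push ε → (p, ε, ε)
All input consumed and the stack is empty.

Accept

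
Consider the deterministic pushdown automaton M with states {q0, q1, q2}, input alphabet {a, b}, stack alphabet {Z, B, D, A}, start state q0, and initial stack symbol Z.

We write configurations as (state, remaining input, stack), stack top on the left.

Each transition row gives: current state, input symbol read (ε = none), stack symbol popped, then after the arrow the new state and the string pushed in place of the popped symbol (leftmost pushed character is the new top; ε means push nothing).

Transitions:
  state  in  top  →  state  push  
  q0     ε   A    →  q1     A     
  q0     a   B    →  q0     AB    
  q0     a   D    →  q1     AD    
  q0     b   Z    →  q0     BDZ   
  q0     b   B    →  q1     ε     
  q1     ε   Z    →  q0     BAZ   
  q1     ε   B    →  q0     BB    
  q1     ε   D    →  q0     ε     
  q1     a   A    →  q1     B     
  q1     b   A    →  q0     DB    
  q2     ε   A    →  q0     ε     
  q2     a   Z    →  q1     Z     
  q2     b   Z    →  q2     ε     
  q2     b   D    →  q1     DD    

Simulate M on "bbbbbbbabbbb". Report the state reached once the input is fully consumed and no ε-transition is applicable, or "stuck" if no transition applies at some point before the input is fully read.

(q0, bbbbbbbabbbb, Z)
  read b, top Z: go to q0, push BDZ → (q0, bbbbbbabbbb, BDZ)
  read b, top B: go to q1, push ε → (q1, bbbbbabbbb, DZ)
  ε-move, top D: go to q0, push ε → (q0, bbbbbabbbb, Z)
  read b, top Z: go to q0, push BDZ → (q0, bbbbabbbb, BDZ)
  read b, top B: go to q1, push ε → (q1, bbbabbbb, DZ)
  ε-move, top D: go to q0, push ε → (q0, bbbabbbb, Z)
  read b, top Z: go to q0, push BDZ → (q0, bbabbbb, BDZ)
  read b, top B: go to q1, push ε → (q1, babbbb, DZ)
  ε-move, top D: go to q0, push ε → (q0, babbbb, Z)
  read b, top Z: go to q0, push BDZ → (q0, abbbb, BDZ)
  read a, top B: go to q0, push AB → (q0, bbbb, ABDZ)
  ε-move, top A: go to q1, push A → (q1, bbbb, ABDZ)
  read b, top A: go to q0, push DB → (q0, bbb, DBBDZ)
No transition for (q0, b, top D); M blocks with input bbb remaining.

stuck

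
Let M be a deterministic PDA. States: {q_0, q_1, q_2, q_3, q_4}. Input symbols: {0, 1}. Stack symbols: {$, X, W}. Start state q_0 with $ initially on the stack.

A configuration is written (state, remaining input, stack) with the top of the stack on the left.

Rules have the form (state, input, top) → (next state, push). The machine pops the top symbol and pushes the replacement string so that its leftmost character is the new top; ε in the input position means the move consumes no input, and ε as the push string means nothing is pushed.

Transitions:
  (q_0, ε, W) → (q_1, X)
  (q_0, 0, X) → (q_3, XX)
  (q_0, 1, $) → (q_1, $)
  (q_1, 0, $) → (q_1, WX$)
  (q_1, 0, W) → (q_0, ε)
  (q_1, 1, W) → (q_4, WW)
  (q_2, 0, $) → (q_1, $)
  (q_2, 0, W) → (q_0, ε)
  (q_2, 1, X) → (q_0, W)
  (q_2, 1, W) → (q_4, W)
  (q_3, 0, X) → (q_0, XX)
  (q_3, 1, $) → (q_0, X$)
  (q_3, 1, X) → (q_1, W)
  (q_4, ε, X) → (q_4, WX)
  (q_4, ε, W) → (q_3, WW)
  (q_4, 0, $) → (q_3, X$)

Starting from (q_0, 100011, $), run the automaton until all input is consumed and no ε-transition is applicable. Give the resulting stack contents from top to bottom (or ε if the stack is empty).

WWWX$

(q_0, 100011, $)
  read 1, top $: go to q_1, push $ → (q_1, 00011, $)
  read 0, top $: go to q_1, push WX$ → (q_1, 0011, WX$)
  read 0, top W: go to q_0, push ε → (q_0, 011, X$)
  read 0, top X: go to q_3, push XX → (q_3, 11, XX$)
  read 1, top X: go to q_1, push W → (q_1, 1, WX$)
  read 1, top W: go to q_4, push WW → (q_4, ε, WWX$)
  ε-move, top W: go to q_3, push WW → (q_3, ε, WWWX$)
All input consumed in state q_3 with stack WWWX$.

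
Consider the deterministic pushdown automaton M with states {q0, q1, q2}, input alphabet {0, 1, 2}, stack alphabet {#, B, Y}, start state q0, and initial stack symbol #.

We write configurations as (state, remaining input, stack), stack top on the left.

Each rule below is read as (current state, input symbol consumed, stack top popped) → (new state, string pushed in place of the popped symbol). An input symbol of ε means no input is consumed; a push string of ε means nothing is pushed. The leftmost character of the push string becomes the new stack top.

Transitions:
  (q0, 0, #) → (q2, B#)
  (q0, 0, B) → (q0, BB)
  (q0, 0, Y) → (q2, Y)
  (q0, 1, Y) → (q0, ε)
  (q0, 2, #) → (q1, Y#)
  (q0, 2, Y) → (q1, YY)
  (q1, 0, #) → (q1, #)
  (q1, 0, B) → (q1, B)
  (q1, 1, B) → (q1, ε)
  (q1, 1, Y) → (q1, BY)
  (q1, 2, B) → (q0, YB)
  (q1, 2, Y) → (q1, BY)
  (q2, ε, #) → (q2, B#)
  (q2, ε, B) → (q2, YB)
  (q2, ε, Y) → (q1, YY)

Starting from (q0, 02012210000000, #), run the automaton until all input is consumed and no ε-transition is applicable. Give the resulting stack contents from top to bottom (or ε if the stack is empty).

(q0, 02012210000000, #)
  read 0, top #: go to q2, push B# → (q2, 2012210000000, B#)
  ε-move, top B: go to q2, push YB → (q2, 2012210000000, YB#)
  ε-move, top Y: go to q1, push YY → (q1, 2012210000000, YYB#)
  read 2, top Y: go to q1, push BY → (q1, 012210000000, BYYB#)
  read 0, top B: go to q1, push B → (q1, 12210000000, BYYB#)
  read 1, top B: go to q1, push ε → (q1, 2210000000, YYB#)
  read 2, top Y: go to q1, push BY → (q1, 210000000, BYYB#)
  read 2, top B: go to q0, push YB → (q0, 10000000, YBYYB#)
  read 1, top Y: go to q0, push ε → (q0, 0000000, BYYB#)
  read 0, top B: go to q0, push BB → (q0, 000000, BBYYB#)
  read 0, top B: go to q0, push BB → (q0, 00000, BBBYYB#)
  read 0, top B: go to q0, push BB → (q0, 0000, BBBBYYB#)
  read 0, top B: go to q0, push BB → (q0, 000, BBBBBYYB#)
  read 0, top B: go to q0, push BB → (q0, 00, BBBBBBYYB#)
  read 0, top B: go to q0, push BB → (q0, 0, BBBBBBBYYB#)
  read 0, top B: go to q0, push BB → (q0, ε, BBBBBBBBYYB#)
All input consumed in state q0 with stack BBBBBBBBYYB#.

BBBBBBBBYYB#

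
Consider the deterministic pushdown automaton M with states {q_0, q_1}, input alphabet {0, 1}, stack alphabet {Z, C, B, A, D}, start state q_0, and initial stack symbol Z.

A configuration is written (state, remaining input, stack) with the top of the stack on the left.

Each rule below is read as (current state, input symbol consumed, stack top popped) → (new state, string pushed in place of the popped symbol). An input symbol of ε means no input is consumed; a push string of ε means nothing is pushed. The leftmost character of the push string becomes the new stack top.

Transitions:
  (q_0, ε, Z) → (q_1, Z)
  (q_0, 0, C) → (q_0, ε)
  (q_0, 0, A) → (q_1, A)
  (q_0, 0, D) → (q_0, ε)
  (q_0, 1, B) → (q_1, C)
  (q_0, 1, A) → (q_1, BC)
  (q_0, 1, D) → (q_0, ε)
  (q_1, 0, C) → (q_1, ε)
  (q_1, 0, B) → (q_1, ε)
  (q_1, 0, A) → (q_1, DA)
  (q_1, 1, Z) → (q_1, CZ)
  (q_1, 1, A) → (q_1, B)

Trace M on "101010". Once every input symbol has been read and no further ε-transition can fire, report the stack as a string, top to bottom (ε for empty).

Z

(q_0, 101010, Z)
  ε-move, top Z: go to q_1, push Z → (q_1, 101010, Z)
  read 1, top Z: go to q_1, push CZ → (q_1, 01010, CZ)
  read 0, top C: go to q_1, push ε → (q_1, 1010, Z)
  read 1, top Z: go to q_1, push CZ → (q_1, 010, CZ)
  read 0, top C: go to q_1, push ε → (q_1, 10, Z)
  read 1, top Z: go to q_1, push CZ → (q_1, 0, CZ)
  read 0, top C: go to q_1, push ε → (q_1, ε, Z)
All input consumed in state q_1 with stack Z.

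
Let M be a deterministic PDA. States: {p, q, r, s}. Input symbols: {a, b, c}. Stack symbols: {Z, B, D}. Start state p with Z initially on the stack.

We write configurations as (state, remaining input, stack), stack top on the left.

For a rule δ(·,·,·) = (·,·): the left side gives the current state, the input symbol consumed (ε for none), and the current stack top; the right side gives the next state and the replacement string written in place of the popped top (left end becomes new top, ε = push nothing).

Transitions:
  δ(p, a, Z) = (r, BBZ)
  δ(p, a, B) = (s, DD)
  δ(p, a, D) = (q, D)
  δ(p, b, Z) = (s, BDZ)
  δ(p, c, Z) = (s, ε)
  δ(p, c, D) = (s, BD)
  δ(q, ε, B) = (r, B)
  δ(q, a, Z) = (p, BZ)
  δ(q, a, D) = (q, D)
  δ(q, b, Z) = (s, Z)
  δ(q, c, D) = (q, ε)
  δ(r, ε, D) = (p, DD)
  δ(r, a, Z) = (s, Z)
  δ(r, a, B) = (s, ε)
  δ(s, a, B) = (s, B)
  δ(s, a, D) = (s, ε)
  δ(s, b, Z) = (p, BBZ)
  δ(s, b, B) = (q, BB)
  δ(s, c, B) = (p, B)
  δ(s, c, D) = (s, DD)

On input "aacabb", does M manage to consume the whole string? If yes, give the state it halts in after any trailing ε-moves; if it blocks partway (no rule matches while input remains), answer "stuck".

(p, aacabb, Z)
  read a, top Z: go to r, push BBZ → (r, acabb, BBZ)
  read a, top B: go to s, push ε → (s, cabb, BZ)
  read c, top B: go to p, push B → (p, abb, BZ)
  read a, top B: go to s, push DD → (s, bb, DDZ)
No transition for (s, b, top D); M blocks with input bb remaining.

stuck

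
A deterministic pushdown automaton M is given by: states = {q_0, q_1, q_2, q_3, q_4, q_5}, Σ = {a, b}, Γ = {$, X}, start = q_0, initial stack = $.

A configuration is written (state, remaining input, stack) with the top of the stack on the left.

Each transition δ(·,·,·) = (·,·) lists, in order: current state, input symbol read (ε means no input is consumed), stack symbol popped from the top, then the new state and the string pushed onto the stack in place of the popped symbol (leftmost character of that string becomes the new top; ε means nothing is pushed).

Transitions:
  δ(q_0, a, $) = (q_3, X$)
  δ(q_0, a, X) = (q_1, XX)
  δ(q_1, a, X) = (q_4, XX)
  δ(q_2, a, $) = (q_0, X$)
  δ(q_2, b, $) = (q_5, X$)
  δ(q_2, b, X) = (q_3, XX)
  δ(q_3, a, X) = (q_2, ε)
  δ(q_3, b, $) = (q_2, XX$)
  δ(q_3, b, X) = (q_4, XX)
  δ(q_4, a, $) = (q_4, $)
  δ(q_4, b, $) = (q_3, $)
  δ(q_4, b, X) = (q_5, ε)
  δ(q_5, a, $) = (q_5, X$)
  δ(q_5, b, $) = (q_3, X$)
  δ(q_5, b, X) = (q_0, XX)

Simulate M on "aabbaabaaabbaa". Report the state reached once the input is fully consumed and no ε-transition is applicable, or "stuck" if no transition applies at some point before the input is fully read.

stuck

(q_0, aabbaabaaabbaa, $)
  read a, top $: go to q_3, push X$ → (q_3, abbaabaaabbaa, X$)
  read a, top X: go to q_2, push ε → (q_2, bbaabaaabbaa, $)
  read b, top $: go to q_5, push X$ → (q_5, baabaaabbaa, X$)
  read b, top X: go to q_0, push XX → (q_0, aabaaabbaa, XX$)
  read a, top X: go to q_1, push XX → (q_1, abaaabbaa, XXX$)
  read a, top X: go to q_4, push XX → (q_4, baaabbaa, XXXX$)
  read b, top X: go to q_5, push ε → (q_5, aaabbaa, XXX$)
No transition for (q_5, a, top X); M blocks with input aaabbaa remaining.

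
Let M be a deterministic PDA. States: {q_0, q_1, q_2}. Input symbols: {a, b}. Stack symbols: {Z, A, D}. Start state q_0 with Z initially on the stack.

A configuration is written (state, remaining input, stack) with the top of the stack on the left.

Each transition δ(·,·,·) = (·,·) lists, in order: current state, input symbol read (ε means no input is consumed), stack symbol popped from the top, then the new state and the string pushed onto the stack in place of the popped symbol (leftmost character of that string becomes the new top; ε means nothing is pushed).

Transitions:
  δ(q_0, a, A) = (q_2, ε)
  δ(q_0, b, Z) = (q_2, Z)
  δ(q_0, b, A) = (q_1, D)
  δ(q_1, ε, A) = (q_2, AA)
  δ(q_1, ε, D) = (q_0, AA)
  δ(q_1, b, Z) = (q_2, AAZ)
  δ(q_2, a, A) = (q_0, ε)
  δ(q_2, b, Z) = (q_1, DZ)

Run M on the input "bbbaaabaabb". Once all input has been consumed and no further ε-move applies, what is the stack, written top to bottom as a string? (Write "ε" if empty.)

AAZ

(q_0, bbbaaabaabb, Z)
  read b, top Z: go to q_2, push Z → (q_2, bbaaabaabb, Z)
  read b, top Z: go to q_1, push DZ → (q_1, baaabaabb, DZ)
  ε-move, top D: go to q_0, push AA → (q_0, baaabaabb, AAZ)
  read b, top A: go to q_1, push D → (q_1, aaabaabb, DAZ)
  ε-move, top D: go to q_0, push AA → (q_0, aaabaabb, AAAZ)
  read a, top A: go to q_2, push ε → (q_2, aabaabb, AAZ)
  read a, top A: go to q_0, push ε → (q_0, abaabb, AZ)
  read a, top A: go to q_2, push ε → (q_2, baabb, Z)
  read b, top Z: go to q_1, push DZ → (q_1, aabb, DZ)
  ε-move, top D: go to q_0, push AA → (q_0, aabb, AAZ)
  read a, top A: go to q_2, push ε → (q_2, abb, AZ)
  read a, top A: go to q_0, push ε → (q_0, bb, Z)
  read b, top Z: go to q_2, push Z → (q_2, b, Z)
  read b, top Z: go to q_1, push DZ → (q_1, ε, DZ)
  ε-move, top D: go to q_0, push AA → (q_0, ε, AAZ)
All input consumed in state q_0 with stack AAZ.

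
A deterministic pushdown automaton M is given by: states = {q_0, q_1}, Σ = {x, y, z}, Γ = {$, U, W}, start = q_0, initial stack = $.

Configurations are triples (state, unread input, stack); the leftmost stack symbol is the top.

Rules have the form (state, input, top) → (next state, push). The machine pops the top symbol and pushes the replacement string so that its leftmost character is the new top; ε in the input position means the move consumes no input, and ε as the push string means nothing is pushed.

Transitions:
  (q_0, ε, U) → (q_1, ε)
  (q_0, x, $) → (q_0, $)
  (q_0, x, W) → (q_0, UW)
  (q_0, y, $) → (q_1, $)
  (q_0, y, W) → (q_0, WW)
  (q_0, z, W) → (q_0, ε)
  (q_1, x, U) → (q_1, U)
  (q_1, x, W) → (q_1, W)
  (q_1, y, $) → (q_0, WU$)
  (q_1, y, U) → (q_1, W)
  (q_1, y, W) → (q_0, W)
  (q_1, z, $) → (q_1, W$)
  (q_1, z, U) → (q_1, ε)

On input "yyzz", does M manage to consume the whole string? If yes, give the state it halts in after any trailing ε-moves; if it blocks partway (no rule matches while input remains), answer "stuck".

(q_0, yyzz, $)
  read y, top $: go to q_1, push $ → (q_1, yzz, $)
  read y, top $: go to q_0, push WU$ → (q_0, zz, WU$)
  read z, top W: go to q_0, push ε → (q_0, z, U$)
  ε-move, top U: go to q_1, push ε → (q_1, z, $)
  read z, top $: go to q_1, push W$ → (q_1, ε, W$)
All input consumed; M is in state q_1.

q_1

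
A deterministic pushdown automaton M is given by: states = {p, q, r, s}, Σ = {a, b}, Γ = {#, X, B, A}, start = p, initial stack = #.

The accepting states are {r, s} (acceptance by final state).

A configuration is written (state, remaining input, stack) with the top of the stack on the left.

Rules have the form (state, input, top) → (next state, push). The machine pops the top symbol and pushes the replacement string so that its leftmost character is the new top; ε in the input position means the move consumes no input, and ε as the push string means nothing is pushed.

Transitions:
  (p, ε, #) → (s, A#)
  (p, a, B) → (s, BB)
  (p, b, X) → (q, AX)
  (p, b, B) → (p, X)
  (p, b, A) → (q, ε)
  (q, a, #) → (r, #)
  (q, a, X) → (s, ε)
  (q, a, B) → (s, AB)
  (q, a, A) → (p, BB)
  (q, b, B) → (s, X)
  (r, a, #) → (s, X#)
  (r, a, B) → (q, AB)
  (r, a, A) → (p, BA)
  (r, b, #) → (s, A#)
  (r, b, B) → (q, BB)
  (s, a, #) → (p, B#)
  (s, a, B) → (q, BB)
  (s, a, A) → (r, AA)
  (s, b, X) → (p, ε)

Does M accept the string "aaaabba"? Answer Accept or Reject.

(p, aaaabba, #)
  ε-move, top #: go to s, push A# → (s, aaaabba, A#)
  read a, top A: go to r, push AA → (r, aaabba, AA#)
  read a, top A: go to p, push BA → (p, aabba, BAA#)
  read a, top B: go to s, push BB → (s, abba, BBAA#)
  read a, top B: go to q, push BB → (q, bba, BBBAA#)
  read b, top B: go to s, push X → (s, ba, XBBAA#)
  read b, top X: go to p, push ε → (p, a, BBAA#)
  read a, top B: go to s, push BB → (s, ε, BBBAA#)
All input consumed; state s ∈ F.

Accept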